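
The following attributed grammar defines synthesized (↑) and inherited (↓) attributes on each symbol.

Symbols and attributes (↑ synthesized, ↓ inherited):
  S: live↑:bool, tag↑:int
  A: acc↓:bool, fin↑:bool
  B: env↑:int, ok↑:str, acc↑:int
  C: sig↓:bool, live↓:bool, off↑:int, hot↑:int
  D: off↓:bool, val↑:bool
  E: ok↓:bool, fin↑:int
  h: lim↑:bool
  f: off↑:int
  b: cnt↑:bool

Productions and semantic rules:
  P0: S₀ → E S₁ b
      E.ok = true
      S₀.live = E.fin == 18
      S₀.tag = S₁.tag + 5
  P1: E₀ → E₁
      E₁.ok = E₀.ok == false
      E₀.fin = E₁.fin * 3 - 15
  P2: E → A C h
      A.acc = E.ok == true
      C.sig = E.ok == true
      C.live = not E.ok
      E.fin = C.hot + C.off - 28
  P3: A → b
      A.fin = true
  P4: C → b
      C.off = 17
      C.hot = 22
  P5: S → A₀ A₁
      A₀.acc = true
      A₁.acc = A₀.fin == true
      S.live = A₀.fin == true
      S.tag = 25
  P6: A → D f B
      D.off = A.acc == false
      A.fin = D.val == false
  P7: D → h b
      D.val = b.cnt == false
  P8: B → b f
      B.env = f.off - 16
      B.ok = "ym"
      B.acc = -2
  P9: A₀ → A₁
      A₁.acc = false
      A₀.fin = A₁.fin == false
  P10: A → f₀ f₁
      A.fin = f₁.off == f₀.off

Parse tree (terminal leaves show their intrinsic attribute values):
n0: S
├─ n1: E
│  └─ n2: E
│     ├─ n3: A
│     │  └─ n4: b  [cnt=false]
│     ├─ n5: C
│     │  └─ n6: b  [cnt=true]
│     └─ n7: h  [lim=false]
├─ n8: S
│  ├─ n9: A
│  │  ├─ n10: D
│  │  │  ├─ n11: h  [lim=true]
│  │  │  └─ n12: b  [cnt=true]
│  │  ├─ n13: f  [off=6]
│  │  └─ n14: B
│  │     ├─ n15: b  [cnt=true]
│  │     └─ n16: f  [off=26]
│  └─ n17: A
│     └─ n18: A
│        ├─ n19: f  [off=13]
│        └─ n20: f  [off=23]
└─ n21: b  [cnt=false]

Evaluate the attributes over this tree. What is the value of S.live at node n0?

true

1. n1.ok = true  [true]
2. n2.ok = false  [E₀.ok == false]
3. n3.acc = false  [E.ok == true]
4. n4.cnt = false  [terminal]
5. n3.fin = true  [true]
6. n5.sig = false  [E.ok == true]
7. n5.live = true  [not E.ok]
8. n6.cnt = true  [terminal]
9. n5.off = 17  [17]
10. n5.hot = 22  [22]
11. n7.lim = false  [terminal]
12. n2.fin = 11  [C.hot + C.off - 28]
13. n1.fin = 18  [E₁.fin * 3 - 15]
14. n9.acc = true  [true]
15. n10.off = false  [A.acc == false]
16. n11.lim = true  [terminal]
17. n12.cnt = true  [terminal]
18. n10.val = false  [b.cnt == false]
19. n13.off = 6  [terminal]
20. n15.cnt = true  [terminal]
21. n16.off = 26  [terminal]
22. n14.env = 10  [f.off - 16]
23. n14.ok = "ym"  ["ym"]
24. n14.acc = -2  [-2]
25. n9.fin = true  [D.val == false]
26. n17.acc = true  [A₀.fin == true]
27. n18.acc = false  [false]
28. n19.off = 13  [terminal]
29. n20.off = 23  [terminal]
30. n18.fin = false  [f₁.off == f₀.off]
31. n17.fin = true  [A₁.fin == false]
32. n8.live = true  [A₀.fin == true]
33. n8.tag = 25  [25]
34. n21.cnt = false  [terminal]
35. n0.live = true  [E.fin == 18]
36. n0.tag = 30  [S₁.tag + 5]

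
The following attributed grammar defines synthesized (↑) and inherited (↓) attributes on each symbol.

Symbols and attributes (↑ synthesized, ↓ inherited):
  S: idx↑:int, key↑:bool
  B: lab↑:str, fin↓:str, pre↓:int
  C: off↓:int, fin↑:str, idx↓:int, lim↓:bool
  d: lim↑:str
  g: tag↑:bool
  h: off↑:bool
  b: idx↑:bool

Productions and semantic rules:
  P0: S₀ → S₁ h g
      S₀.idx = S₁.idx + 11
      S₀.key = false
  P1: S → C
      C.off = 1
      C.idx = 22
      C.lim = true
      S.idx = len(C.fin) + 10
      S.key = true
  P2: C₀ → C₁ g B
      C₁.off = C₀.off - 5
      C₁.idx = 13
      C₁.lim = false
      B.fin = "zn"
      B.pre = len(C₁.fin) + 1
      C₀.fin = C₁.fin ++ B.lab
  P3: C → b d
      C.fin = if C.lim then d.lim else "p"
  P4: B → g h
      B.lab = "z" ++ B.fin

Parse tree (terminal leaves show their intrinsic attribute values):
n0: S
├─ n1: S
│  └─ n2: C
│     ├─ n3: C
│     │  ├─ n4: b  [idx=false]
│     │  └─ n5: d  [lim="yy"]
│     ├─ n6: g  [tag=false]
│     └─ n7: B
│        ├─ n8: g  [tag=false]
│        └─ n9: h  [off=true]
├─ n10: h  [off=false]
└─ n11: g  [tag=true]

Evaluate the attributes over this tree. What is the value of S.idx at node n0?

25

1. n2.off = 1  [1]
2. n2.idx = 22  [22]
3. n2.lim = true  [true]
4. n3.off = -4  [C₀.off - 5]
5. n3.idx = 13  [13]
6. n3.lim = false  [false]
7. n4.idx = false  [terminal]
8. n5.lim = "yy"  [terminal]
9. n3.fin = "p"  [if C.lim then d.lim else "p"]
10. n6.tag = false  [terminal]
11. n7.fin = "zn"  ["zn"]
12. n7.pre = 2  [len(C₁.fin) + 1]
13. n8.tag = false  [terminal]
14. n9.off = true  [terminal]
15. n7.lab = "zzn"  ["z" ++ B.fin]
16. n2.fin = "pzzn"  [C₁.fin ++ B.lab]
17. n1.idx = 14  [len(C.fin) + 10]
18. n1.key = true  [true]
19. n10.off = false  [terminal]
20. n11.tag = true  [terminal]
21. n0.idx = 25  [S₁.idx + 11]
22. n0.key = false  [false]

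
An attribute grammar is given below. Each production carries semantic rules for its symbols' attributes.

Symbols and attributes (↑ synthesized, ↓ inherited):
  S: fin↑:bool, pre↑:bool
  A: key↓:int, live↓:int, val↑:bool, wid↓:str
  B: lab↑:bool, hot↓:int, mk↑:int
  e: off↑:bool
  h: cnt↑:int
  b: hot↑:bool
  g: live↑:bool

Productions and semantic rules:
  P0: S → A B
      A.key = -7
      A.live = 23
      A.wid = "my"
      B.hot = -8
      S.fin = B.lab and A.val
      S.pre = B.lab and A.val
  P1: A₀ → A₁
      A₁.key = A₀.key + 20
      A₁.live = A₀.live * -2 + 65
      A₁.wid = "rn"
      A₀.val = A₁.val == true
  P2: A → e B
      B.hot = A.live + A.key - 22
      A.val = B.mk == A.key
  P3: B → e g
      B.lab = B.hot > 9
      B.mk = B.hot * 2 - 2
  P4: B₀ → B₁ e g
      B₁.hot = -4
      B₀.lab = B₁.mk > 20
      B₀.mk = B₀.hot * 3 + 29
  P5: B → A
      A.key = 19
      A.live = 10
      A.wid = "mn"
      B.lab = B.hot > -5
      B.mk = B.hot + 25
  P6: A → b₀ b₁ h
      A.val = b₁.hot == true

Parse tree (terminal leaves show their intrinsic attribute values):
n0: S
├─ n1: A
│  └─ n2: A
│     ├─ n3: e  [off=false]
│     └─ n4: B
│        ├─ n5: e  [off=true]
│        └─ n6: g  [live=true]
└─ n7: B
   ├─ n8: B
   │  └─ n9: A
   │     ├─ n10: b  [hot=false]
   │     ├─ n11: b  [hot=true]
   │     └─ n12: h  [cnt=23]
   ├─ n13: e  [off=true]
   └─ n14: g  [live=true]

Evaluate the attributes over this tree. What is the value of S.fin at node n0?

false

1. n1.key = -7  [-7]
2. n1.live = 23  [23]
3. n1.wid = "my"  ["my"]
4. n2.key = 13  [A₀.key + 20]
5. n2.live = 19  [A₀.live * -2 + 65]
6. n2.wid = "rn"  ["rn"]
7. n3.off = false  [terminal]
8. n4.hot = 10  [A.live + A.key - 22]
9. n5.off = true  [terminal]
10. n6.live = true  [terminal]
11. n4.lab = true  [B.hot > 9]
12. n4.mk = 18  [B.hot * 2 - 2]
13. n2.val = false  [B.mk == A.key]
14. n1.val = false  [A₁.val == true]
15. n7.hot = -8  [-8]
16. n8.hot = -4  [-4]
17. n9.key = 19  [19]
18. n9.live = 10  [10]
19. n9.wid = "mn"  ["mn"]
20. n10.hot = false  [terminal]
21. n11.hot = true  [terminal]
22. n12.cnt = 23  [terminal]
23. n9.val = true  [b₁.hot == true]
24. n8.lab = true  [B.hot > -5]
25. n8.mk = 21  [B.hot + 25]
26. n13.off = true  [terminal]
27. n14.live = true  [terminal]
28. n7.lab = true  [B₁.mk > 20]
29. n7.mk = 5  [B₀.hot * 3 + 29]
30. n0.fin = false  [B.lab and A.val]
31. n0.pre = false  [B.lab and A.val]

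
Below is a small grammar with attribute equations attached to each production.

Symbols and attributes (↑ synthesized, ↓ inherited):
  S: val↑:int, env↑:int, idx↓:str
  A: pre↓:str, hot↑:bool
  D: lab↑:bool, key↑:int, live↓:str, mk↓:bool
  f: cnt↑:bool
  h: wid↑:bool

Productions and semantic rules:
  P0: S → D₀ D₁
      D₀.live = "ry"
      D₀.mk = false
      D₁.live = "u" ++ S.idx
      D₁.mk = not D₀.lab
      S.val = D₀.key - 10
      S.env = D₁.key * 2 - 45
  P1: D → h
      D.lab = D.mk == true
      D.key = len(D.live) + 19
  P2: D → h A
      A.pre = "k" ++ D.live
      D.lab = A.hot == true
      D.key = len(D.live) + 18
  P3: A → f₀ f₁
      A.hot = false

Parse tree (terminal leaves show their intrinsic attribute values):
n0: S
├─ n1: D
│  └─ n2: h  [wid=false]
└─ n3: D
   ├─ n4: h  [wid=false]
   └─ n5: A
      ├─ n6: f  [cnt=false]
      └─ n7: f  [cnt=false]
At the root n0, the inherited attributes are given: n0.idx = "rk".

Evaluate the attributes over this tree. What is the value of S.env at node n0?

-3

1. n0.idx = "rk"  [given at root]
2. n1.live = "ry"  ["ry"]
3. n1.mk = false  [false]
4. n2.wid = false  [terminal]
5. n1.lab = false  [D.mk == true]
6. n1.key = 21  [len(D.live) + 19]
7. n3.live = "urk"  ["u" ++ S.idx]
8. n3.mk = true  [not D₀.lab]
9. n4.wid = false  [terminal]
10. n5.pre = "kurk"  ["k" ++ D.live]
11. n6.cnt = false  [terminal]
12. n7.cnt = false  [terminal]
13. n5.hot = false  [false]
14. n3.lab = false  [A.hot == true]
15. n3.key = 21  [len(D.live) + 18]
16. n0.val = 11  [D₀.key - 10]
17. n0.env = -3  [D₁.key * 2 - 45]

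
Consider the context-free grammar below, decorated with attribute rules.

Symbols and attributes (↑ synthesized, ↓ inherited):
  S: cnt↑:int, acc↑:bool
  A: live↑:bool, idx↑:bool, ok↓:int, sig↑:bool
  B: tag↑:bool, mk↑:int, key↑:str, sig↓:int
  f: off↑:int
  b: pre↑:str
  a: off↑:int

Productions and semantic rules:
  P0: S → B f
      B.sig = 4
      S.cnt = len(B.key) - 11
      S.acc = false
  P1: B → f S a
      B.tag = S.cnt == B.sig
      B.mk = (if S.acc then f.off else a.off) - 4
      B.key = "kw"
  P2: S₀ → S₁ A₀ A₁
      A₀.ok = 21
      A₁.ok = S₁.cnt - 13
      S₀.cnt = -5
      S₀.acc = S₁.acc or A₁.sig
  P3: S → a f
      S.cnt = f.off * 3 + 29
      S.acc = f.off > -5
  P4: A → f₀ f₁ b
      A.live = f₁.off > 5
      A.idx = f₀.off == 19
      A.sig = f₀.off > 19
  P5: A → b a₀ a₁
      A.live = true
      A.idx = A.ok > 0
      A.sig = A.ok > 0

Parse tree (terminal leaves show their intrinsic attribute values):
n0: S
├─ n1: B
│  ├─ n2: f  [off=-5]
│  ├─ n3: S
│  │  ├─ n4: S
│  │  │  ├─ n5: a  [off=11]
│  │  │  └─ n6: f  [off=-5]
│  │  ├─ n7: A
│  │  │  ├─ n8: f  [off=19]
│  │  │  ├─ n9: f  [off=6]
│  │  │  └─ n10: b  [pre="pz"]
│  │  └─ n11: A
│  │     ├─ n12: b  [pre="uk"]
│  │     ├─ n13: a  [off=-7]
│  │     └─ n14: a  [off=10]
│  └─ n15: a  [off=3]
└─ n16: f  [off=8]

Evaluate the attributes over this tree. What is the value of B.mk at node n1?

-9

1. n1.sig = 4  [4]
2. n2.off = -5  [terminal]
3. n5.off = 11  [terminal]
4. n6.off = -5  [terminal]
5. n4.cnt = 14  [f.off * 3 + 29]
6. n4.acc = false  [f.off > -5]
7. n7.ok = 21  [21]
8. n8.off = 19  [terminal]
9. n9.off = 6  [terminal]
10. n10.pre = "pz"  [terminal]
11. n7.live = true  [f₁.off > 5]
12. n7.idx = true  [f₀.off == 19]
13. n7.sig = false  [f₀.off > 19]
14. n11.ok = 1  [S₁.cnt - 13]
15. n12.pre = "uk"  [terminal]
16. n13.off = -7  [terminal]
17. n14.off = 10  [terminal]
18. n11.live = true  [true]
19. n11.idx = true  [A.ok > 0]
20. n11.sig = true  [A.ok > 0]
21. n3.cnt = -5  [-5]
22. n3.acc = true  [S₁.acc or A₁.sig]
23. n15.off = 3  [terminal]
24. n1.tag = false  [S.cnt == B.sig]
25. n1.mk = -9  [(if S.acc then f.off else a.off) - 4]
26. n1.key = "kw"  ["kw"]
27. n16.off = 8  [terminal]
28. n0.cnt = -9  [len(B.key) - 11]
29. n0.acc = false  [false]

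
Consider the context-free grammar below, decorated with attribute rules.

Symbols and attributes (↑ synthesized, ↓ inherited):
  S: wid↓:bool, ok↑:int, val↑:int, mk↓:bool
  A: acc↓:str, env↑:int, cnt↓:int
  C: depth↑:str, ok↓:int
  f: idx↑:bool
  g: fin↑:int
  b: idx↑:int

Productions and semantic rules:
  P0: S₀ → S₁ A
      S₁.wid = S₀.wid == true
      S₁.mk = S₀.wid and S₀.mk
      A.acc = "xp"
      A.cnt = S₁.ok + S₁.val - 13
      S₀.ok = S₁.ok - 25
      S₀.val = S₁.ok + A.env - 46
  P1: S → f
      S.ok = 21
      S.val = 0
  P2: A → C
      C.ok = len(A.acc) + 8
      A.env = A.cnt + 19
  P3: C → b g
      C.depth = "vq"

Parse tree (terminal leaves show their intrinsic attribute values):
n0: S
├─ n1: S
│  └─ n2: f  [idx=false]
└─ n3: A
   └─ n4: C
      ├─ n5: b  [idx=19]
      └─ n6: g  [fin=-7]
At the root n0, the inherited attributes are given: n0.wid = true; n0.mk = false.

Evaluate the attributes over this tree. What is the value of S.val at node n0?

2

1. n0.wid = true  [given at root]
2. n0.mk = false  [given at root]
3. n1.wid = true  [S₀.wid == true]
4. n1.mk = false  [S₀.wid and S₀.mk]
5. n2.idx = false  [terminal]
6. n1.ok = 21  [21]
7. n1.val = 0  [0]
8. n3.acc = "xp"  ["xp"]
9. n3.cnt = 8  [S₁.ok + S₁.val - 13]
10. n4.ok = 10  [len(A.acc) + 8]
11. n5.idx = 19  [terminal]
12. n6.fin = -7  [terminal]
13. n4.depth = "vq"  ["vq"]
14. n3.env = 27  [A.cnt + 19]
15. n0.ok = -4  [S₁.ok - 25]
16. n0.val = 2  [S₁.ok + A.env - 46]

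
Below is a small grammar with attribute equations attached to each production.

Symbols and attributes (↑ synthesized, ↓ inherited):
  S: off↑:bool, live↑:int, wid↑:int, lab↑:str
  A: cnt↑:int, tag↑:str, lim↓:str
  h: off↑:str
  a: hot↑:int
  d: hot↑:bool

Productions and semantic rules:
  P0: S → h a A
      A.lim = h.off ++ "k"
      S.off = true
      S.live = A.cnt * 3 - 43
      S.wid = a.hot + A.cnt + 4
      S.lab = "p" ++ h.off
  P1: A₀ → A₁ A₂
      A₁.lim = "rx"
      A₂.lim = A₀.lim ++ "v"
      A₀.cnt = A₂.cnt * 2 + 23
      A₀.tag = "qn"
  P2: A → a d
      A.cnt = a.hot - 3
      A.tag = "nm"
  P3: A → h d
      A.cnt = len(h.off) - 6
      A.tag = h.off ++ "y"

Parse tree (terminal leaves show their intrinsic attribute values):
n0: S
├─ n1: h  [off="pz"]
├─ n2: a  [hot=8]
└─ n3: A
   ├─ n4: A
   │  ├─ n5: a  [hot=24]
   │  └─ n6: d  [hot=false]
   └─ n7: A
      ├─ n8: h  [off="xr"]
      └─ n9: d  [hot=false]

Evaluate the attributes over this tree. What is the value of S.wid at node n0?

27

1. n1.off = "pz"  [terminal]
2. n2.hot = 8  [terminal]
3. n3.lim = "pzk"  [h.off ++ "k"]
4. n4.lim = "rx"  ["rx"]
5. n5.hot = 24  [terminal]
6. n6.hot = false  [terminal]
7. n4.cnt = 21  [a.hot - 3]
8. n4.tag = "nm"  ["nm"]
9. n7.lim = "pzkv"  [A₀.lim ++ "v"]
10. n8.off = "xr"  [terminal]
11. n9.hot = false  [terminal]
12. n7.cnt = -4  [len(h.off) - 6]
13. n7.tag = "xry"  [h.off ++ "y"]
14. n3.cnt = 15  [A₂.cnt * 2 + 23]
15. n3.tag = "qn"  ["qn"]
16. n0.off = true  [true]
17. n0.live = 2  [A.cnt * 3 - 43]
18. n0.wid = 27  [a.hot + A.cnt + 4]
19. n0.lab = "ppz"  ["p" ++ h.off]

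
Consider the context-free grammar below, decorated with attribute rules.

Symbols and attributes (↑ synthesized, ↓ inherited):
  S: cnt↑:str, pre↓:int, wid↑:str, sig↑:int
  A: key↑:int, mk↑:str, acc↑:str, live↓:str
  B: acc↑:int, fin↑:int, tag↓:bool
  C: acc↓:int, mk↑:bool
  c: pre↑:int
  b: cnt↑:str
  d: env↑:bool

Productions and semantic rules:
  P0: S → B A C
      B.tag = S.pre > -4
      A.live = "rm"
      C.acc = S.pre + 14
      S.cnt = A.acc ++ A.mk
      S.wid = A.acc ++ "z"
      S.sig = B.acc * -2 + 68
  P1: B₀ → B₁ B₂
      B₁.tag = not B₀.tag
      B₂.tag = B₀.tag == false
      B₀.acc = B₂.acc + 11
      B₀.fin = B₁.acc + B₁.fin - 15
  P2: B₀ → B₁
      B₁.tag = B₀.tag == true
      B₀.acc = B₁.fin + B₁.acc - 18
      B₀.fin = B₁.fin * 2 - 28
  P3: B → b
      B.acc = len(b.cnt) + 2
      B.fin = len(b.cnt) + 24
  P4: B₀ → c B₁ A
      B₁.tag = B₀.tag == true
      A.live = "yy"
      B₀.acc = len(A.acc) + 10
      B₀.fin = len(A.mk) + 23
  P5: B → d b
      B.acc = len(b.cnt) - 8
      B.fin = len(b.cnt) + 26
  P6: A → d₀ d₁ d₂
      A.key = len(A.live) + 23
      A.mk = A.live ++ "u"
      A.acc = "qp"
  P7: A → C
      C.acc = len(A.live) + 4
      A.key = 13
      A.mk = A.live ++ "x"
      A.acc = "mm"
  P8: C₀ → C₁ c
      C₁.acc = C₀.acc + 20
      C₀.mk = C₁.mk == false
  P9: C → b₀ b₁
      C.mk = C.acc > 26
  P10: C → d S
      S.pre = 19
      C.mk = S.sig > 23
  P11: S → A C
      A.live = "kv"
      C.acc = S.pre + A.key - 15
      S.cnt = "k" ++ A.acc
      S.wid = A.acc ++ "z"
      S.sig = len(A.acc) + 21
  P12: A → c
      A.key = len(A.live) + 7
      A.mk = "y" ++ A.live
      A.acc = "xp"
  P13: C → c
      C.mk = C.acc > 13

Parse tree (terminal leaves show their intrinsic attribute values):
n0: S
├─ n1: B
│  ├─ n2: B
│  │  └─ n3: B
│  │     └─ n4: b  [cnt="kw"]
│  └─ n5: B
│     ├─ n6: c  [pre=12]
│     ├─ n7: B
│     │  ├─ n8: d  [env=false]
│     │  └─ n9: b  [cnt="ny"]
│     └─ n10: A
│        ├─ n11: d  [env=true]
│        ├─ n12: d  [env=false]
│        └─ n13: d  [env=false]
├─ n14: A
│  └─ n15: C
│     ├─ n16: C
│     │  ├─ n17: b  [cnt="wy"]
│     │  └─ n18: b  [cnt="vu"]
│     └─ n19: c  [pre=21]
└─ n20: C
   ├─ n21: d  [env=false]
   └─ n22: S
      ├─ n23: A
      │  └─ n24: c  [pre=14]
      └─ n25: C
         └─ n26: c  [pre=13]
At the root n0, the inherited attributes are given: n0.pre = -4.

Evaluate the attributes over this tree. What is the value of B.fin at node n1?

21

1. n0.pre = -4  [given at root]
2. n1.tag = false  [S.pre > -4]
3. n2.tag = true  [not B₀.tag]
4. n3.tag = true  [B₀.tag == true]
5. n4.cnt = "kw"  [terminal]
6. n3.acc = 4  [len(b.cnt) + 2]
7. n3.fin = 26  [len(b.cnt) + 24]
8. n2.acc = 12  [B₁.fin + B₁.acc - 18]
9. n2.fin = 24  [B₁.fin * 2 - 28]
10. n5.tag = true  [B₀.tag == false]
11. n6.pre = 12  [terminal]
12. n7.tag = true  [B₀.tag == true]
13. n8.env = false  [terminal]
14. n9.cnt = "ny"  [terminal]
15. n7.acc = -6  [len(b.cnt) - 8]
16. n7.fin = 28  [len(b.cnt) + 26]
17. n10.live = "yy"  ["yy"]
18. n11.env = true  [terminal]
19. n12.env = false  [terminal]
20. n13.env = false  [terminal]
21. n10.key = 25  [len(A.live) + 23]
22. n10.mk = "yyu"  [A.live ++ "u"]
23. n10.acc = "qp"  ["qp"]
24. n5.acc = 12  [len(A.acc) + 10]
25. n5.fin = 26  [len(A.mk) + 23]
26. n1.acc = 23  [B₂.acc + 11]
27. n1.fin = 21  [B₁.acc + B₁.fin - 15]
28. n14.live = "rm"  ["rm"]
29. n15.acc = 6  [len(A.live) + 4]
30. n16.acc = 26  [C₀.acc + 20]
31. n17.cnt = "wy"  [terminal]
32. n18.cnt = "vu"  [terminal]
33. n16.mk = false  [C.acc > 26]
34. n19.pre = 21  [terminal]
35. n15.mk = true  [C₁.mk == false]
36. n14.key = 13  [13]
37. n14.mk = "rmx"  [A.live ++ "x"]
38. n14.acc = "mm"  ["mm"]
39. n20.acc = 10  [S.pre + 14]
40. n21.env = false  [terminal]
41. n22.pre = 19  [19]
42. n23.live = "kv"  ["kv"]
43. n24.pre = 14  [terminal]
44. n23.key = 9  [len(A.live) + 7]
45. n23.mk = "ykv"  ["y" ++ A.live]
46. n23.acc = "xp"  ["xp"]
47. n25.acc = 13  [S.pre + A.key - 15]
48. n26.pre = 13  [terminal]
49. n25.mk = false  [C.acc > 13]
50. n22.cnt = "kxp"  ["k" ++ A.acc]
51. n22.wid = "xpz"  [A.acc ++ "z"]
52. n22.sig = 23  [len(A.acc) + 21]
53. n20.mk = false  [S.sig > 23]
54. n0.cnt = "mmrmx"  [A.acc ++ A.mk]
55. n0.wid = "mmz"  [A.acc ++ "z"]
56. n0.sig = 22  [B.acc * -2 + 68]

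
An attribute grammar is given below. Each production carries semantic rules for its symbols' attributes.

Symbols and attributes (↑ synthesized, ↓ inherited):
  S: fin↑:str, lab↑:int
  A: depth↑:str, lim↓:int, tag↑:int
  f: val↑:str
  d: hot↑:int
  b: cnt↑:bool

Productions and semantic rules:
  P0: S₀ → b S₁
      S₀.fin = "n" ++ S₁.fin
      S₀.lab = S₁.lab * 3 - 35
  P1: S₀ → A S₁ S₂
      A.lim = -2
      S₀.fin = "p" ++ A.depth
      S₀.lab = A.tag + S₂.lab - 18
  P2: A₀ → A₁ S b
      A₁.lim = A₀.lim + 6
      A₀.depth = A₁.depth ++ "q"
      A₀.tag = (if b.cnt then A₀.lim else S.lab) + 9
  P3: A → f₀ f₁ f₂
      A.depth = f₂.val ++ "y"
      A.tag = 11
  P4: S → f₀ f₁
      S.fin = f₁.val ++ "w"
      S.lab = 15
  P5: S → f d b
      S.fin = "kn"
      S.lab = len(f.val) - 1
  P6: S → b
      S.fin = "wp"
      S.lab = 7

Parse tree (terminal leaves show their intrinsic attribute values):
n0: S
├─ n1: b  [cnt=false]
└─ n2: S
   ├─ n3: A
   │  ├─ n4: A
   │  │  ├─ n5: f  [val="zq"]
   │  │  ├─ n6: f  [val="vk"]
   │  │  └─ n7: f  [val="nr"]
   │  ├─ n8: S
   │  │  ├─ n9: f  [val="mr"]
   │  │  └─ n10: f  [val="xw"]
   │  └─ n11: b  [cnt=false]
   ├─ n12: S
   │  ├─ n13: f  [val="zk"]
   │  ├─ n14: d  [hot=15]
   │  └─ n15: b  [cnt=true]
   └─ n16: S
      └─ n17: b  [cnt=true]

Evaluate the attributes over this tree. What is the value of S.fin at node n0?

"npnryq"

1. n1.cnt = false  [terminal]
2. n3.lim = -2  [-2]
3. n4.lim = 4  [A₀.lim + 6]
4. n5.val = "zq"  [terminal]
5. n6.val = "vk"  [terminal]
6. n7.val = "nr"  [terminal]
7. n4.depth = "nry"  [f₂.val ++ "y"]
8. n4.tag = 11  [11]
9. n9.val = "mr"  [terminal]
10. n10.val = "xw"  [terminal]
11. n8.fin = "xww"  [f₁.val ++ "w"]
12. n8.lab = 15  [15]
13. n11.cnt = false  [terminal]
14. n3.depth = "nryq"  [A₁.depth ++ "q"]
15. n3.tag = 24  [(if b.cnt then A₀.lim else S.lab) + 9]
16. n13.val = "zk"  [terminal]
17. n14.hot = 15  [terminal]
18. n15.cnt = true  [terminal]
19. n12.fin = "kn"  ["kn"]
20. n12.lab = 1  [len(f.val) - 1]
21. n17.cnt = true  [terminal]
22. n16.fin = "wp"  ["wp"]
23. n16.lab = 7  [7]
24. n2.fin = "pnryq"  ["p" ++ A.depth]
25. n2.lab = 13  [A.tag + S₂.lab - 18]
26. n0.fin = "npnryq"  ["n" ++ S₁.fin]
27. n0.lab = 4  [S₁.lab * 3 - 35]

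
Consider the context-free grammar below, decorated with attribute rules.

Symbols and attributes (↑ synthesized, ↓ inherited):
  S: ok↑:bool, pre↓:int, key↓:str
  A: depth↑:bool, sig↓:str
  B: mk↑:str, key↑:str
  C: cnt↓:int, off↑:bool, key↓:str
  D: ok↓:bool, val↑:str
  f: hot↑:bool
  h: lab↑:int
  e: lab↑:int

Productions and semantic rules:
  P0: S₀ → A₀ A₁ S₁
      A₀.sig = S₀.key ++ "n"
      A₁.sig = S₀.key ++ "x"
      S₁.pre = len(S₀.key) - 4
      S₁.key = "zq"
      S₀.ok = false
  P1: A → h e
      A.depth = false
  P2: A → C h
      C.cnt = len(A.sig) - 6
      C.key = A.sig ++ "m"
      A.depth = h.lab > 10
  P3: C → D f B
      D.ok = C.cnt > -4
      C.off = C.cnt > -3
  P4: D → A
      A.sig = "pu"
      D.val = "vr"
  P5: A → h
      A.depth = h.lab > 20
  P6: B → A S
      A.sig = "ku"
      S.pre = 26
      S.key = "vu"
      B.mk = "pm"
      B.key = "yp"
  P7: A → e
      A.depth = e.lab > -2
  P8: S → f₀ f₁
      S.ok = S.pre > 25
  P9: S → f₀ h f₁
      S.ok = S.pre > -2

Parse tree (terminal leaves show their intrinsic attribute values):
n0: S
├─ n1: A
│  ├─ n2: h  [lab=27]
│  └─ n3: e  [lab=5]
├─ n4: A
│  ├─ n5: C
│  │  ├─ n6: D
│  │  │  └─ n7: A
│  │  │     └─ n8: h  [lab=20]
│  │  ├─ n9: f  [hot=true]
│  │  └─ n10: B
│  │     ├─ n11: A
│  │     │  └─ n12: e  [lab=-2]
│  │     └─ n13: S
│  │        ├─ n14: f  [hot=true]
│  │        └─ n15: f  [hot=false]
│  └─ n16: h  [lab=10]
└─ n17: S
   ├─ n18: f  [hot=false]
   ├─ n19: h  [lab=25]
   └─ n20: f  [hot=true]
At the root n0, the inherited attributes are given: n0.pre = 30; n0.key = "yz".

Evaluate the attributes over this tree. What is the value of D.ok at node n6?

true

1. n0.pre = 30  [given at root]
2. n0.key = "yz"  [given at root]
3. n1.sig = "yzn"  [S₀.key ++ "n"]
4. n2.lab = 27  [terminal]
5. n3.lab = 5  [terminal]
6. n1.depth = false  [false]
7. n4.sig = "yzx"  [S₀.key ++ "x"]
8. n5.cnt = -3  [len(A.sig) - 6]
9. n5.key = "yzxm"  [A.sig ++ "m"]
10. n6.ok = true  [C.cnt > -4]
11. n7.sig = "pu"  ["pu"]
12. n8.lab = 20  [terminal]
13. n7.depth = false  [h.lab > 20]
14. n6.val = "vr"  ["vr"]
15. n9.hot = true  [terminal]
16. n11.sig = "ku"  ["ku"]
17. n12.lab = -2  [terminal]
18. n11.depth = false  [e.lab > -2]
19. n13.pre = 26  [26]
20. n13.key = "vu"  ["vu"]
21. n14.hot = true  [terminal]
22. n15.hot = false  [terminal]
23. n13.ok = true  [S.pre > 25]
24. n10.mk = "pm"  ["pm"]
25. n10.key = "yp"  ["yp"]
26. n5.off = false  [C.cnt > -3]
27. n16.lab = 10  [terminal]
28. n4.depth = false  [h.lab > 10]
29. n17.pre = -2  [len(S₀.key) - 4]
30. n17.key = "zq"  ["zq"]
31. n18.hot = false  [terminal]
32. n19.lab = 25  [terminal]
33. n20.hot = true  [terminal]
34. n17.ok = false  [S.pre > -2]
35. n0.ok = false  [false]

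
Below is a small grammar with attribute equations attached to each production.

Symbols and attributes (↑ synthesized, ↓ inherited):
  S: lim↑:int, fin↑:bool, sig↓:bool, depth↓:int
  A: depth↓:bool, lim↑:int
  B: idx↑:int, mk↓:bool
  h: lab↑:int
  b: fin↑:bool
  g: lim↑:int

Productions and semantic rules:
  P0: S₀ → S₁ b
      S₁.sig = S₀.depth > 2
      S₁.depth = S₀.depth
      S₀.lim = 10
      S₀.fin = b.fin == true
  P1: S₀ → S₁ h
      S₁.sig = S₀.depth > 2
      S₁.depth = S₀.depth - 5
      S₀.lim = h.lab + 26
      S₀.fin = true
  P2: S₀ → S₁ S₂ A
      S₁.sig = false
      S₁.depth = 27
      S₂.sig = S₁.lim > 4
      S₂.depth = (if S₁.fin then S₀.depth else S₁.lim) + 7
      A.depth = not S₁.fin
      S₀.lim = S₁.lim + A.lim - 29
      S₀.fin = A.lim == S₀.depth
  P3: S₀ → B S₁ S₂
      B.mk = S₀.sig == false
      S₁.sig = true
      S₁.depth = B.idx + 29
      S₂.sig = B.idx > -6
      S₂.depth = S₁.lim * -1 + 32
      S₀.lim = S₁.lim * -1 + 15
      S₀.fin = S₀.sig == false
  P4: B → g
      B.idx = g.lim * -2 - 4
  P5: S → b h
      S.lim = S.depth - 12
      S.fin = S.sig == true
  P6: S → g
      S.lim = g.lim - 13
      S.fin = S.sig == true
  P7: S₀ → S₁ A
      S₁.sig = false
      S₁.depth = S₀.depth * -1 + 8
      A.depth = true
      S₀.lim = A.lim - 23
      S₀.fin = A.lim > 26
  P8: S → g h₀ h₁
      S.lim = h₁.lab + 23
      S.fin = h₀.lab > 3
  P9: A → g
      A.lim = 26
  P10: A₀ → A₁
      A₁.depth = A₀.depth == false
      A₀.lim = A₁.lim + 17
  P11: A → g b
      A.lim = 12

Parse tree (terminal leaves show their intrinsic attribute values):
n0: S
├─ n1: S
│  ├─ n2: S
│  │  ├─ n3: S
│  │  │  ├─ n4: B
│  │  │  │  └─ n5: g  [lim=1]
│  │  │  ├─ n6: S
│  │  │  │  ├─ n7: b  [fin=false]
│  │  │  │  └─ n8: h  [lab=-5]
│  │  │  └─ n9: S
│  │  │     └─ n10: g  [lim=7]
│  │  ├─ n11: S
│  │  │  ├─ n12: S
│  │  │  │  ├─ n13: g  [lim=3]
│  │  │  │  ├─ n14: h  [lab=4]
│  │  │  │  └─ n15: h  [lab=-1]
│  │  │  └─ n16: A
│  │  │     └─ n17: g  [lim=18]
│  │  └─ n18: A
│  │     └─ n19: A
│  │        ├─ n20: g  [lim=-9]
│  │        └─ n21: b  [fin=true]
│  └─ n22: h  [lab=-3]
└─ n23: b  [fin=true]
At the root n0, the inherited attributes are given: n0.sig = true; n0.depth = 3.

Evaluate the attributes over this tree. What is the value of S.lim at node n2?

4

1. n0.sig = true  [given at root]
2. n0.depth = 3  [given at root]
3. n1.sig = true  [S₀.depth > 2]
4. n1.depth = 3  [S₀.depth]
5. n2.sig = true  [S₀.depth > 2]
6. n2.depth = -2  [S₀.depth - 5]
7. n3.sig = false  [false]
8. n3.depth = 27  [27]
9. n4.mk = true  [S₀.sig == false]
10. n5.lim = 1  [terminal]
11. n4.idx = -6  [g.lim * -2 - 4]
12. n6.sig = true  [true]
13. n6.depth = 23  [B.idx + 29]
14. n7.fin = false  [terminal]
15. n8.lab = -5  [terminal]
16. n6.lim = 11  [S.depth - 12]
17. n6.fin = true  [S.sig == true]
18. n9.sig = false  [B.idx > -6]
19. n9.depth = 21  [S₁.lim * -1 + 32]
20. n10.lim = 7  [terminal]
21. n9.lim = -6  [g.lim - 13]
22. n9.fin = false  [S.sig == true]
23. n3.lim = 4  [S₁.lim * -1 + 15]
24. n3.fin = true  [S₀.sig == false]
25. n11.sig = false  [S₁.lim > 4]
26. n11.depth = 5  [(if S₁.fin then S₀.depth else S₁.lim) + 7]
27. n12.sig = false  [false]
28. n12.depth = 3  [S₀.depth * -1 + 8]
29. n13.lim = 3  [terminal]
30. n14.lab = 4  [terminal]
31. n15.lab = -1  [terminal]
32. n12.lim = 22  [h₁.lab + 23]
33. n12.fin = true  [h₀.lab > 3]
34. n16.depth = true  [true]
35. n17.lim = 18  [terminal]
36. n16.lim = 26  [26]
37. n11.lim = 3  [A.lim - 23]
38. n11.fin = false  [A.lim > 26]
39. n18.depth = false  [not S₁.fin]
40. n19.depth = true  [A₀.depth == false]
41. n20.lim = -9  [terminal]
42. n21.fin = true  [terminal]
43. n19.lim = 12  [12]
44. n18.lim = 29  [A₁.lim + 17]
45. n2.lim = 4  [S₁.lim + A.lim - 29]
46. n2.fin = false  [A.lim == S₀.depth]
47. n22.lab = -3  [terminal]
48. n1.lim = 23  [h.lab + 26]
49. n1.fin = true  [true]
50. n23.fin = true  [terminal]
51. n0.lim = 10  [10]
52. n0.fin = true  [b.fin == true]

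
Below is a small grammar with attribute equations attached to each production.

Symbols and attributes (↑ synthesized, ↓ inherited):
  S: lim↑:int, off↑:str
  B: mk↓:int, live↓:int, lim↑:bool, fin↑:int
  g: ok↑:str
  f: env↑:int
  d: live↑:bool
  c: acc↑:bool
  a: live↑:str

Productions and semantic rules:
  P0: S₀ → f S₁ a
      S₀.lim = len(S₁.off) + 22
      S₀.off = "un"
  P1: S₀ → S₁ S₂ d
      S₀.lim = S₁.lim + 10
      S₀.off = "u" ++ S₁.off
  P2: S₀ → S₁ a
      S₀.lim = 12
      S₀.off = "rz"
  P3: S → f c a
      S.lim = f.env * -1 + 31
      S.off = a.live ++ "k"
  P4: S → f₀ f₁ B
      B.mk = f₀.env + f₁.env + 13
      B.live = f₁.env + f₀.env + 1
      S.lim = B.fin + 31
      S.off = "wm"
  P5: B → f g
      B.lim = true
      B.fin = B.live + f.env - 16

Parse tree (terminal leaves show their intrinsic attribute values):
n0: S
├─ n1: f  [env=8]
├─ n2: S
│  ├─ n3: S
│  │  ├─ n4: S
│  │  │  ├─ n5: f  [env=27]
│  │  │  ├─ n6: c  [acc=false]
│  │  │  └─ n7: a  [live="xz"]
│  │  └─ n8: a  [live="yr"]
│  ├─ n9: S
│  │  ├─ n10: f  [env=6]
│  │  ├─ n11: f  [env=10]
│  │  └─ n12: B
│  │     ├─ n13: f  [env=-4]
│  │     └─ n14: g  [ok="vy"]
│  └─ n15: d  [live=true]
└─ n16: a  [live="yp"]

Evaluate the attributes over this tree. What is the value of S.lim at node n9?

1. n1.env = 8  [terminal]
2. n5.env = 27  [terminal]
3. n6.acc = false  [terminal]
4. n7.live = "xz"  [terminal]
5. n4.lim = 4  [f.env * -1 + 31]
6. n4.off = "xzk"  [a.live ++ "k"]
7. n8.live = "yr"  [terminal]
8. n3.lim = 12  [12]
9. n3.off = "rz"  ["rz"]
10. n10.env = 6  [terminal]
11. n11.env = 10  [terminal]
12. n12.mk = 29  [f₀.env + f₁.env + 13]
13. n12.live = 17  [f₁.env + f₀.env + 1]
14. n13.env = -4  [terminal]
15. n14.ok = "vy"  [terminal]
16. n12.lim = true  [true]
17. n12.fin = -3  [B.live + f.env - 16]
18. n9.lim = 28  [B.fin + 31]
19. n9.off = "wm"  ["wm"]
20. n15.live = true  [terminal]
21. n2.lim = 22  [S₁.lim + 10]
22. n2.off = "urz"  ["u" ++ S₁.off]
23. n16.live = "yp"  [terminal]
24. n0.lim = 25  [len(S₁.off) + 22]
25. n0.off = "un"  ["un"]

28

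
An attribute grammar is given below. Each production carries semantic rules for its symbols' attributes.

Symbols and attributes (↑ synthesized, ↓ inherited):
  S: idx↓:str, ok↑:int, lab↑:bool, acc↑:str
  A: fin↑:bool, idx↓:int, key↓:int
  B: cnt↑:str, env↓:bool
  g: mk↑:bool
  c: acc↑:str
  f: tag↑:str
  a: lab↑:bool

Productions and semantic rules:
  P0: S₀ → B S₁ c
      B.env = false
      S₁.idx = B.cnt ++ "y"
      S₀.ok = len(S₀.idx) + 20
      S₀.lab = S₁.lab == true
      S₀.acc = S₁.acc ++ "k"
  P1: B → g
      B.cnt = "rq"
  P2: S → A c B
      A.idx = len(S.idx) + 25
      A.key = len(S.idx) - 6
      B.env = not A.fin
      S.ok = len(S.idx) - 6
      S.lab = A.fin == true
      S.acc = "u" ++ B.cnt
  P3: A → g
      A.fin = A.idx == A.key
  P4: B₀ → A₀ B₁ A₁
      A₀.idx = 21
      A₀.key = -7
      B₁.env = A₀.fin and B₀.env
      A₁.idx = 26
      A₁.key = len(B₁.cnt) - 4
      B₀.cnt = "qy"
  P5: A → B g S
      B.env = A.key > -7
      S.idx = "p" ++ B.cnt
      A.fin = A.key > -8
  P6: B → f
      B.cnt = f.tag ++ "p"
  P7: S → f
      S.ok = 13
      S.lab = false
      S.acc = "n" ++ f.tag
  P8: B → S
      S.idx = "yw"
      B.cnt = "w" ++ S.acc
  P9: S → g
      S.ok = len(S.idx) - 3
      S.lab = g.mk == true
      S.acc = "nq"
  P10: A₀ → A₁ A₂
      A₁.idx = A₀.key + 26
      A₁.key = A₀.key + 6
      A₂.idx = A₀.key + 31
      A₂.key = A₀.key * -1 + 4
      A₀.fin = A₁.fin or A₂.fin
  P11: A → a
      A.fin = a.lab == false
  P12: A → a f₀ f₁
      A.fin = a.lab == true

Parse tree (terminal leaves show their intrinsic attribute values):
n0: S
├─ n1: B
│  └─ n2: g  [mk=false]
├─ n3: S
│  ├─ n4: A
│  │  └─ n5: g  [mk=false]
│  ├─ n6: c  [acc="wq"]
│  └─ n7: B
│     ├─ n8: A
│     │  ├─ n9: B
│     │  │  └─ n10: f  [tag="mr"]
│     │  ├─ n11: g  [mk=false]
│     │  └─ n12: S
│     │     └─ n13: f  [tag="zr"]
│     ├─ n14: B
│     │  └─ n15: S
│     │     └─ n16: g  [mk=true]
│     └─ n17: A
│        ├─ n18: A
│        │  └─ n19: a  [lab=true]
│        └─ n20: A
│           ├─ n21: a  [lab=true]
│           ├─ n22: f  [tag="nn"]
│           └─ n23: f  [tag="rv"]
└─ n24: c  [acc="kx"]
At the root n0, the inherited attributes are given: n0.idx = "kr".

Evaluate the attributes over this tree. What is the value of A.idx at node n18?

25

1. n0.idx = "kr"  [given at root]
2. n1.env = false  [false]
3. n2.mk = false  [terminal]
4. n1.cnt = "rq"  ["rq"]
5. n3.idx = "rqy"  [B.cnt ++ "y"]
6. n4.idx = 28  [len(S.idx) + 25]
7. n4.key = -3  [len(S.idx) - 6]
8. n5.mk = false  [terminal]
9. n4.fin = false  [A.idx == A.key]
10. n6.acc = "wq"  [terminal]
11. n7.env = true  [not A.fin]
12. n8.idx = 21  [21]
13. n8.key = -7  [-7]
14. n9.env = false  [A.key > -7]
15. n10.tag = "mr"  [terminal]
16. n9.cnt = "mrp"  [f.tag ++ "p"]
17. n11.mk = false  [terminal]
18. n12.idx = "pmrp"  ["p" ++ B.cnt]
19. n13.tag = "zr"  [terminal]
20. n12.ok = 13  [13]
21. n12.lab = false  [false]
22. n12.acc = "nzr"  ["n" ++ f.tag]
23. n8.fin = true  [A.key > -8]
24. n14.env = true  [A₀.fin and B₀.env]
25. n15.idx = "yw"  ["yw"]
26. n16.mk = true  [terminal]
27. n15.ok = -1  [len(S.idx) - 3]
28. n15.lab = true  [g.mk == true]
29. n15.acc = "nq"  ["nq"]
30. n14.cnt = "wnq"  ["w" ++ S.acc]
31. n17.idx = 26  [26]
32. n17.key = -1  [len(B₁.cnt) - 4]
33. n18.idx = 25  [A₀.key + 26]
34. n18.key = 5  [A₀.key + 6]
35. n19.lab = true  [terminal]
36. n18.fin = false  [a.lab == false]
37. n20.idx = 30  [A₀.key + 31]
38. n20.key = 5  [A₀.key * -1 + 4]
39. n21.lab = true  [terminal]
40. n22.tag = "nn"  [terminal]
41. n23.tag = "rv"  [terminal]
42. n20.fin = true  [a.lab == true]
43. n17.fin = true  [A₁.fin or A₂.fin]
44. n7.cnt = "qy"  ["qy"]
45. n3.ok = -3  [len(S.idx) - 6]
46. n3.lab = false  [A.fin == true]
47. n3.acc = "uqy"  ["u" ++ B.cnt]
48. n24.acc = "kx"  [terminal]
49. n0.ok = 22  [len(S₀.idx) + 20]
50. n0.lab = false  [S₁.lab == true]
51. n0.acc = "uqyk"  [S₁.acc ++ "k"]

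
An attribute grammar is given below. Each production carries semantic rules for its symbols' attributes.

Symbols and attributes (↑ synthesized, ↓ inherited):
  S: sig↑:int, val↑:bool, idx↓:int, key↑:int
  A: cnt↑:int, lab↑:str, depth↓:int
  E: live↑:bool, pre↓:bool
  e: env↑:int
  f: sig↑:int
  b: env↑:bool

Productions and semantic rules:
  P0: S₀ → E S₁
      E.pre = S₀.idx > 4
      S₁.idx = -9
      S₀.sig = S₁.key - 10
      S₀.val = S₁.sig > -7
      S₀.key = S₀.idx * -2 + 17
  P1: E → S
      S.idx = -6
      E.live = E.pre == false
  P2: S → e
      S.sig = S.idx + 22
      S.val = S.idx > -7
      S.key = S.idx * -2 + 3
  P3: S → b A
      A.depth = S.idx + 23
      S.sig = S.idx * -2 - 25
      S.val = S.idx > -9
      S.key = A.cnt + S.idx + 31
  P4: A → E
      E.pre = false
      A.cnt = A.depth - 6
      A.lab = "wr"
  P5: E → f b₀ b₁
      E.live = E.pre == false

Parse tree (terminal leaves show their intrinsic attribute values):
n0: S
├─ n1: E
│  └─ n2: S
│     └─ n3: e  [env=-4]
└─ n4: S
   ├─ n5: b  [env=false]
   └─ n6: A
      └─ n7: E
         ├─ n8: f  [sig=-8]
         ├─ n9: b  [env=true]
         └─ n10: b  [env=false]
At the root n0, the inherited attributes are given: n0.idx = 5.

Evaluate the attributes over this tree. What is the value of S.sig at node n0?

20

1. n0.idx = 5  [given at root]
2. n1.pre = true  [S₀.idx > 4]
3. n2.idx = -6  [-6]
4. n3.env = -4  [terminal]
5. n2.sig = 16  [S.idx + 22]
6. n2.val = true  [S.idx > -7]
7. n2.key = 15  [S.idx * -2 + 3]
8. n1.live = false  [E.pre == false]
9. n4.idx = -9  [-9]
10. n5.env = false  [terminal]
11. n6.depth = 14  [S.idx + 23]
12. n7.pre = false  [false]
13. n8.sig = -8  [terminal]
14. n9.env = true  [terminal]
15. n10.env = false  [terminal]
16. n7.live = true  [E.pre == false]
17. n6.cnt = 8  [A.depth - 6]
18. n6.lab = "wr"  ["wr"]
19. n4.sig = -7  [S.idx * -2 - 25]
20. n4.val = false  [S.idx > -9]
21. n4.key = 30  [A.cnt + S.idx + 31]
22. n0.sig = 20  [S₁.key - 10]
23. n0.val = false  [S₁.sig > -7]
24. n0.key = 7  [S₀.idx * -2 + 17]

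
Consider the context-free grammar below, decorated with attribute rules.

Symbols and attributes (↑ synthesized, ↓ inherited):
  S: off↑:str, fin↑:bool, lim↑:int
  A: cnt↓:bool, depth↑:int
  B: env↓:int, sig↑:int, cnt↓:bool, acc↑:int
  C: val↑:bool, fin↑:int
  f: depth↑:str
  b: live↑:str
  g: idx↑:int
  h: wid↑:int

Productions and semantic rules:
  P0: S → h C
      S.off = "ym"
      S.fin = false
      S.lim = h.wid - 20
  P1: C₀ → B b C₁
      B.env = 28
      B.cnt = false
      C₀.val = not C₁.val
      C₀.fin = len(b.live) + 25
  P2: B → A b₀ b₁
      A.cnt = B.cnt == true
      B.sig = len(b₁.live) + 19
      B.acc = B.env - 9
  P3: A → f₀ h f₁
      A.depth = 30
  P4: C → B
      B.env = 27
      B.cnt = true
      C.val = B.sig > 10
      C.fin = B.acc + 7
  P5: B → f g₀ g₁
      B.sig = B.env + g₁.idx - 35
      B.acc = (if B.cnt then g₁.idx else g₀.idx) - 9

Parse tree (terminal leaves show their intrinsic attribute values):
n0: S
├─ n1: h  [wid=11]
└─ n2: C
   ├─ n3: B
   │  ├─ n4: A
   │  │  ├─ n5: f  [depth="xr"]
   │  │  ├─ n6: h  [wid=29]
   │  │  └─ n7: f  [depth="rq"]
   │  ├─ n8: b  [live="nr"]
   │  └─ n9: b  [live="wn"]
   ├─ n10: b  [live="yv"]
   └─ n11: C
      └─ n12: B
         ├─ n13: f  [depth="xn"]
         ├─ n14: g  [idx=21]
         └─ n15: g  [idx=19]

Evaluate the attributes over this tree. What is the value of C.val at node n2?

false

1. n1.wid = 11  [terminal]
2. n3.env = 28  [28]
3. n3.cnt = false  [false]
4. n4.cnt = false  [B.cnt == true]
5. n5.depth = "xr"  [terminal]
6. n6.wid = 29  [terminal]
7. n7.depth = "rq"  [terminal]
8. n4.depth = 30  [30]
9. n8.live = "nr"  [terminal]
10. n9.live = "wn"  [terminal]
11. n3.sig = 21  [len(b₁.live) + 19]
12. n3.acc = 19  [B.env - 9]
13. n10.live = "yv"  [terminal]
14. n12.env = 27  [27]
15. n12.cnt = true  [true]
16. n13.depth = "xn"  [terminal]
17. n14.idx = 21  [terminal]
18. n15.idx = 19  [terminal]
19. n12.sig = 11  [B.env + g₁.idx - 35]
20. n12.acc = 10  [(if B.cnt then g₁.idx else g₀.idx) - 9]
21. n11.val = true  [B.sig > 10]
22. n11.fin = 17  [B.acc + 7]
23. n2.val = false  [not C₁.val]
24. n2.fin = 27  [len(b.live) + 25]
25. n0.off = "ym"  ["ym"]
26. n0.fin = false  [false]
27. n0.lim = -9  [h.wid - 20]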